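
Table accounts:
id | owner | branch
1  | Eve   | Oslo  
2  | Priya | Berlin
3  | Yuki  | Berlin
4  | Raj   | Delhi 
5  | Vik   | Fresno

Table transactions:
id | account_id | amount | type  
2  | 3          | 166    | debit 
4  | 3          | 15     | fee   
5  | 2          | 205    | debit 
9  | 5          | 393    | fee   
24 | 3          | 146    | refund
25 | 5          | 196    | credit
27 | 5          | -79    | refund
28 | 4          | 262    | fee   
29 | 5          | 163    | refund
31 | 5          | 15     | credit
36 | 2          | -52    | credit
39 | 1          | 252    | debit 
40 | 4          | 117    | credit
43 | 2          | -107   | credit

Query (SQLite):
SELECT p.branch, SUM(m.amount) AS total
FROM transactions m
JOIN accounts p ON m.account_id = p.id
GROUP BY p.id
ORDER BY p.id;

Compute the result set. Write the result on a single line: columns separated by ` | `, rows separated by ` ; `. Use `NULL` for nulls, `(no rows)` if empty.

Join each transactions row to its accounts via account_id.
Group joined rows by accounts.id; compute SUM(m.amount) per group.
  1: ids {39} → SUM(m.amount)=252
  2: ids {5, 36, 43} → SUM(m.amount)=46
  3: ids {2, 4, 24} → SUM(m.amount)=327
  4: ids {28, 40} → SUM(m.amount)=379
  5: ids {9, 25, 27, 29, 31} → SUM(m.amount)=688

Oslo | 252 ; Berlin | 46 ; Berlin | 327 ; Delhi | 379 ; Fresno | 688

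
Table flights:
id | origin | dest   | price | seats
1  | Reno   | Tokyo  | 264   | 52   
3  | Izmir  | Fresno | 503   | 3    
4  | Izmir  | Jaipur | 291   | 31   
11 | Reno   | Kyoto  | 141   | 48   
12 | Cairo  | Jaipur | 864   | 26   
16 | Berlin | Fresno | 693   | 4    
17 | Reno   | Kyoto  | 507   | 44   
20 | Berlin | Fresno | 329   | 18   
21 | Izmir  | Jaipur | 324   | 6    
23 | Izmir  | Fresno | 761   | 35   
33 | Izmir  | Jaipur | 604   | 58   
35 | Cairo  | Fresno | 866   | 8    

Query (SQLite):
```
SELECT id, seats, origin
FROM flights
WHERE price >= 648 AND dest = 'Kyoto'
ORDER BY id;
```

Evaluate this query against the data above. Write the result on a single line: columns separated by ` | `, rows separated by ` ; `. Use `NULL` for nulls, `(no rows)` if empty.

price >= 648: ids {12, 16, 23, 35}
dest = 'Kyoto': ids {11, 17}
Combine with AND.

(no rows)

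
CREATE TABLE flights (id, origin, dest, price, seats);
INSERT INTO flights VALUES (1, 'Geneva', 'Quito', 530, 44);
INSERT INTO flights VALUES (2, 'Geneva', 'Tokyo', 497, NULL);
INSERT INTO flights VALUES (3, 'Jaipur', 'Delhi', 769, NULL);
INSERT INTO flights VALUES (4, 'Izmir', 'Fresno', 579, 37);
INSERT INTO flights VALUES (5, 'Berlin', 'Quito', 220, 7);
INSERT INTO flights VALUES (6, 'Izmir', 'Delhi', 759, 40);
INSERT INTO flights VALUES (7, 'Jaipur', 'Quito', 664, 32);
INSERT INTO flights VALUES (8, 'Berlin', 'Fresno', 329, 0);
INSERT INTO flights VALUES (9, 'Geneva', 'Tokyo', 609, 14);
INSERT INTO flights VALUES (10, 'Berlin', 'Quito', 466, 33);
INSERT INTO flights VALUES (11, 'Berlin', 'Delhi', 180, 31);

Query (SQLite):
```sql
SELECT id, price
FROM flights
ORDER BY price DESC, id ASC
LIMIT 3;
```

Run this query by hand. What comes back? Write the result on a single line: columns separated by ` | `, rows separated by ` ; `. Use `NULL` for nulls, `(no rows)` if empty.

3 | 769 ; 6 | 759 ; 7 | 664

Sort by price desc, tiebreak id asc: (769, id=3), (759, id=6), (664, id=7), (609, id=9), (579, id=4), (530, id=1) …. Take first 3.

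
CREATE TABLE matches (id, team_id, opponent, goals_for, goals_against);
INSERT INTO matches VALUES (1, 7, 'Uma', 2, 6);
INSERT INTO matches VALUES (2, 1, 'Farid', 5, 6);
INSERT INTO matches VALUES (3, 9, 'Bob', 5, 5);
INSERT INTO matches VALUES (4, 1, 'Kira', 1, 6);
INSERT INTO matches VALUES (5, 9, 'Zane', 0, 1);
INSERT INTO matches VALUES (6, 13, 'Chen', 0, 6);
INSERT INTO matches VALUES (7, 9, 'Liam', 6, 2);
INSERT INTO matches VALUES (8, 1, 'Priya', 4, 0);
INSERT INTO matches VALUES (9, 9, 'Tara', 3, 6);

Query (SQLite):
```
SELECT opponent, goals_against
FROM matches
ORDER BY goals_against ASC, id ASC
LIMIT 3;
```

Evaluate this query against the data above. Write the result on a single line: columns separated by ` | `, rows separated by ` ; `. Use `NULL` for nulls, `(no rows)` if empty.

Priya | 0 ; Zane | 1 ; Liam | 2

Sort by goals_against asc, tiebreak id asc: (0, id=8), (1, id=5), (2, id=7), (5, id=3), (6, id=1), (6, id=2) …. Take first 3.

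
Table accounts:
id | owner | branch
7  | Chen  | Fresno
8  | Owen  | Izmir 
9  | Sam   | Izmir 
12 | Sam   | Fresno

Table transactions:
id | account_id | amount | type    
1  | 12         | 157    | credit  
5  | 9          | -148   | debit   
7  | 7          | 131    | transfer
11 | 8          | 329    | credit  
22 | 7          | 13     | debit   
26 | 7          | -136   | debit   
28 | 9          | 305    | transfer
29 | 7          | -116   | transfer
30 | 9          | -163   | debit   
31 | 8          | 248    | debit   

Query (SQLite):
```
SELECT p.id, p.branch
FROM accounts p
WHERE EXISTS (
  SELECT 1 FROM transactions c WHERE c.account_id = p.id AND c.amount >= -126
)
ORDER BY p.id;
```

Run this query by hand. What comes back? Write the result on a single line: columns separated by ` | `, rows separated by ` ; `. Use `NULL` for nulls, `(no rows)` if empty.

7 | Fresno ; 8 | Izmir ; 9 | Izmir ; 12 | Fresno

For each accounts row, check whether any transactions with matching account_id has amount >= -126.
Keep rows where that is true.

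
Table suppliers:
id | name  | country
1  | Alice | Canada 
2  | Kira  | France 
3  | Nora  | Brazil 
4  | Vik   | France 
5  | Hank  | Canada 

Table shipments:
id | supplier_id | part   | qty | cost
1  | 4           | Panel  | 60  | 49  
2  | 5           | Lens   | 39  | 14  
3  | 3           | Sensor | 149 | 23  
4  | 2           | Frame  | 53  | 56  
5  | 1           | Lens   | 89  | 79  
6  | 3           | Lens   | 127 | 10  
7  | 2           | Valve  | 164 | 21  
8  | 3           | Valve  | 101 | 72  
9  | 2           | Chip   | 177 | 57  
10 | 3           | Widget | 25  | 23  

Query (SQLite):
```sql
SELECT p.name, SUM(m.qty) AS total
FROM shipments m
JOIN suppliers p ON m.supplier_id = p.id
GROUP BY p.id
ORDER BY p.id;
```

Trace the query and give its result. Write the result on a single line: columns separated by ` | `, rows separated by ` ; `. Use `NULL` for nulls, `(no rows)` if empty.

Join each shipments row to its suppliers via supplier_id.
Group joined rows by suppliers.id; compute SUM(m.qty) per group.
  1: ids {5} → SUM(m.qty)=89
  2: ids {4, 7, 9} → SUM(m.qty)=394
  3: ids {3, 6, 8, 10} → SUM(m.qty)=402
  4: ids {1} → SUM(m.qty)=60
  5: ids {2} → SUM(m.qty)=39

Alice | 89 ; Kira | 394 ; Nora | 402 ; Vik | 60 ; Hank | 39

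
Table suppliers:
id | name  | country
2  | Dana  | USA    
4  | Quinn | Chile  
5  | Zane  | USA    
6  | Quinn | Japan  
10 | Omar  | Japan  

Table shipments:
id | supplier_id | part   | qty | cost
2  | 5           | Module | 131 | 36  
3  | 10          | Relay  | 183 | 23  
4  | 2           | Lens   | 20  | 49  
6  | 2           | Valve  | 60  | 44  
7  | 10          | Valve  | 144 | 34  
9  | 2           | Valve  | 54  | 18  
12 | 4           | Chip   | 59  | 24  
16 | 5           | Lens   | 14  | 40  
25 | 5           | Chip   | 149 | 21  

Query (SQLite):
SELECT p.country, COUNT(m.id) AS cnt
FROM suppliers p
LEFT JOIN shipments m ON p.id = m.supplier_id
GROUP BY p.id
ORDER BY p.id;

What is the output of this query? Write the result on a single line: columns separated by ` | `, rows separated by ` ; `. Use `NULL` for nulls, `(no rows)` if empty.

LEFT JOIN keeps every suppliers row; unmatched ones get NULL for shipments columns.
Group by suppliers.id and compute COUNT(m.id). COUNT(col) of an all-NULL group is 0.
  2: ids {4, 6, 9} → COUNT(m.id)=3
  4: ids {12} → COUNT(m.id)=1
  5: ids {2, 16, 25} → COUNT(m.id)=3
  6: ids {—} → COUNT(m.id)=0
  10: ids {3, 7} → COUNT(m.id)=2

USA | 3 ; Chile | 1 ; USA | 3 ; Japan | 0 ; Japan | 2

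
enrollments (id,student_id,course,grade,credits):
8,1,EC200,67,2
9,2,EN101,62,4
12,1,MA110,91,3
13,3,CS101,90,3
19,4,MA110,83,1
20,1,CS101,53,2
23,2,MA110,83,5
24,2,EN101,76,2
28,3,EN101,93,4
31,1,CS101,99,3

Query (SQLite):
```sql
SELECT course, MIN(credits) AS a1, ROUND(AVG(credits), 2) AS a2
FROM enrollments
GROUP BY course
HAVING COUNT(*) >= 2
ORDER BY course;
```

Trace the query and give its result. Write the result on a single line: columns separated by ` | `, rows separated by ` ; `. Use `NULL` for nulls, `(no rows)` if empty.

Group enrollments by course.
Per group compute: MIN(credits), ROUND(AVG(credits), 2).
HAVING: drop groups with fewer than 2 rows.
  CS101: ids {13, 20, 31} → MIN(credits)=2, ROUND(AVG(credits), 2)=2.67
  EC200: ids {8} → MIN(credits)=2, ROUND(AVG(credits), 2)=2
  EN101: ids {9, 24, 28} → MIN(credits)=2, ROUND(AVG(credits), 2)=3.33
  MA110: ids {12, 19, 23} → MIN(credits)=1, ROUND(AVG(credits), 2)=3

CS101 | 2 | 2.67 ; EN101 | 2 | 3.33 ; MA110 | 1 | 3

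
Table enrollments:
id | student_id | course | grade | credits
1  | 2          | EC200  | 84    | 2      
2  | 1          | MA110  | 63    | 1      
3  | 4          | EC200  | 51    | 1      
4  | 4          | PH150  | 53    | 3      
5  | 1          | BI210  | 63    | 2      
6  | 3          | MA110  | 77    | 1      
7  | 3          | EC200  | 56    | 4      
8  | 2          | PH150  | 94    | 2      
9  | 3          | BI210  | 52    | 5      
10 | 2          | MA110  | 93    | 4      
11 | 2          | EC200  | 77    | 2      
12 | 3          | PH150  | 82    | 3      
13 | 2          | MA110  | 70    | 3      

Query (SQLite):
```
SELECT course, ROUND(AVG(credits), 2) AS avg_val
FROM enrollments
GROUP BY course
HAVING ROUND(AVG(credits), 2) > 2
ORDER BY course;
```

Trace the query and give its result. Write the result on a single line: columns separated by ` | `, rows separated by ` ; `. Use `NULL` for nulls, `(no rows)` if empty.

BI210 | 3.5 ; EC200 | 2.25 ; MA110 | 2.25 ; PH150 | 2.67

Partition enrollments by course; compute ROUND(AVG(credits), 2) within each group.
HAVING: keep groups where ROUND(AVG(credits), 2) > 2.
  BI210: ids {5, 9} → ROUND(AVG(credits), 2)=3.5
  EC200: ids {1, 3, 7, 11} → ROUND(AVG(credits), 2)=2.25
  MA110: ids {2, 6, 10, 13} → ROUND(AVG(credits), 2)=2.25
  PH150: ids {4, 8, 12} → ROUND(AVG(credits), 2)=2.67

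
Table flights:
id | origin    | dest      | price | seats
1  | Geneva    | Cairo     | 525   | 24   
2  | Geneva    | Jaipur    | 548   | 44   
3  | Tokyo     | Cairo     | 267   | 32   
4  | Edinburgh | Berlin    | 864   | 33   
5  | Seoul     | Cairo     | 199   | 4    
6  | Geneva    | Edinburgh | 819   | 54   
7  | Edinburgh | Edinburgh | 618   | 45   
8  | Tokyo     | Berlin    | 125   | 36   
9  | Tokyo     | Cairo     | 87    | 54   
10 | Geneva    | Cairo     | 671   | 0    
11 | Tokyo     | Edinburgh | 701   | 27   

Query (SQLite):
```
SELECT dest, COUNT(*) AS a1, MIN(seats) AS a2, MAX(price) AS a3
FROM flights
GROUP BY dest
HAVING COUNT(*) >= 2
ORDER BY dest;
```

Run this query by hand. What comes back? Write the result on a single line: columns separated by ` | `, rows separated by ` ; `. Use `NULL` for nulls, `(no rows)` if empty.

Group flights by dest.
Per group compute: COUNT(*), MIN(seats), MAX(price).
HAVING: drop groups with fewer than 2 rows.
  Berlin: ids {4, 8} → COUNT(*)=2, MIN(seats)=33, MAX(price)=864
  Cairo: ids {1, 3, 5, 9, 10} → COUNT(*)=5, MIN(seats)=0, MAX(price)=671
  Edinburgh: ids {6, 7, 11} → COUNT(*)=3, MIN(seats)=27, MAX(price)=819
  Jaipur: ids {2} → COUNT(*)=1, MIN(seats)=44, MAX(price)=548

Berlin | 2 | 33 | 864 ; Cairo | 5 | 0 | 671 ; Edinburgh | 3 | 27 | 819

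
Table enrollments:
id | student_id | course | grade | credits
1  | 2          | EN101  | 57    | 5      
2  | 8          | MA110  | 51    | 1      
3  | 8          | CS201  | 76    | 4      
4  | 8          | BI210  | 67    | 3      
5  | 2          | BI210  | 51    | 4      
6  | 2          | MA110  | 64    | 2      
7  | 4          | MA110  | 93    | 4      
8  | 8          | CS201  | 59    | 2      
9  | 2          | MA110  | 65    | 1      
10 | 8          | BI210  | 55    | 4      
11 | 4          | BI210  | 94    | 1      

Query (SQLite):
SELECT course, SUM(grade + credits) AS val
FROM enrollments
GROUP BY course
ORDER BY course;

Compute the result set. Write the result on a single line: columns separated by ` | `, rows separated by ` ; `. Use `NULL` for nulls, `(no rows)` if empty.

For each row compute grade + credits.
Group by course; take SUM of the expression per group.
  BI210: ids {4, 5, 10, 11} → SUM(grade + credits)=279
  CS201: ids {3, 8} → SUM(grade + credits)=141
  EN101: ids {1} → SUM(grade + credits)=62
  MA110: ids {2, 6, 7, 9} → SUM(grade + credits)=281

BI210 | 279 ; CS201 | 141 ; EN101 | 62 ; MA110 | 281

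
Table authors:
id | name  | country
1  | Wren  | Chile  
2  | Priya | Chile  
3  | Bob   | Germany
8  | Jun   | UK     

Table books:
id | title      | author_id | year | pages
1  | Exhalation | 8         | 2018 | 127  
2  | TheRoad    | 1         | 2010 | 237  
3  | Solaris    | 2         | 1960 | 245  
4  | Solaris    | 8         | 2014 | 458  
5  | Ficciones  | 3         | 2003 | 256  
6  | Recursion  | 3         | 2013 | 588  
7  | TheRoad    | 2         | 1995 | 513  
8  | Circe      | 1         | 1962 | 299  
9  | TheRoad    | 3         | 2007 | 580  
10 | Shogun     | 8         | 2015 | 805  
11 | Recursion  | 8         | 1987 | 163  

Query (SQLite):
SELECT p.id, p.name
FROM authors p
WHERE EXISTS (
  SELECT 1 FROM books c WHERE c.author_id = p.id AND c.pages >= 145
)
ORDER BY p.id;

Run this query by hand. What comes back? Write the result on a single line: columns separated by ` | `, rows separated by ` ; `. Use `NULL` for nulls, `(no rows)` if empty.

1 | Wren ; 2 | Priya ; 3 | Bob ; 8 | Jun

For each authors row, check whether any books with matching author_id has pages >= 145.
Keep rows where that is true.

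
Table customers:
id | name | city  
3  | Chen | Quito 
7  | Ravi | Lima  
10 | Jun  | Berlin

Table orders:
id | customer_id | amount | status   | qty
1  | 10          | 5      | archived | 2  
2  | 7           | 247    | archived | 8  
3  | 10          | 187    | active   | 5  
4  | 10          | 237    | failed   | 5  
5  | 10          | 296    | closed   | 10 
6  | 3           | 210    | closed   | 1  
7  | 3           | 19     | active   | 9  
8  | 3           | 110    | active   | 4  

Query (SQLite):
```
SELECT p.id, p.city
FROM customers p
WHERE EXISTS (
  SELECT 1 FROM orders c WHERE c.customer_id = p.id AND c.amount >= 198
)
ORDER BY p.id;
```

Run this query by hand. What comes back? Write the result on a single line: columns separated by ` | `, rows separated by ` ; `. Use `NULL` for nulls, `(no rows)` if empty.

3 | Quito ; 7 | Lima ; 10 | Berlin

For each customers row, check whether any orders with matching customer_id has amount >= 198.
Keep rows where that is true.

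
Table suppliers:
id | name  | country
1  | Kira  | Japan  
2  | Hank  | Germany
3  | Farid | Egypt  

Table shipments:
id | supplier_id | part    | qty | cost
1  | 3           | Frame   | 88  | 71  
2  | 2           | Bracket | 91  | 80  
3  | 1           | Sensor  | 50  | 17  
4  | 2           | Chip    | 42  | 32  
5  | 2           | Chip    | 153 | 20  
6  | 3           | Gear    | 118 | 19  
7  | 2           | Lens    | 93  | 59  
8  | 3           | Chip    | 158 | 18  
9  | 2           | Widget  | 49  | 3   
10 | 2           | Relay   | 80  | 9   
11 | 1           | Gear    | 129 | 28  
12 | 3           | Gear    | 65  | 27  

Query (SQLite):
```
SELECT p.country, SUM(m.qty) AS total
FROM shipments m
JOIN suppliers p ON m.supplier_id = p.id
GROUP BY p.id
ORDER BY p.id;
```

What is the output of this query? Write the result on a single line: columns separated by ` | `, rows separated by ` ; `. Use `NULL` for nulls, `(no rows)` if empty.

Join each shipments row to its suppliers via supplier_id.
Group joined rows by suppliers.id; compute SUM(m.qty) per group.
  1: ids {3, 11} → SUM(m.qty)=179
  2: ids {2, 4, 5, 7, 9, 10} → SUM(m.qty)=508
  3: ids {1, 6, 8, 12} → SUM(m.qty)=429

Japan | 179 ; Germany | 508 ; Egypt | 429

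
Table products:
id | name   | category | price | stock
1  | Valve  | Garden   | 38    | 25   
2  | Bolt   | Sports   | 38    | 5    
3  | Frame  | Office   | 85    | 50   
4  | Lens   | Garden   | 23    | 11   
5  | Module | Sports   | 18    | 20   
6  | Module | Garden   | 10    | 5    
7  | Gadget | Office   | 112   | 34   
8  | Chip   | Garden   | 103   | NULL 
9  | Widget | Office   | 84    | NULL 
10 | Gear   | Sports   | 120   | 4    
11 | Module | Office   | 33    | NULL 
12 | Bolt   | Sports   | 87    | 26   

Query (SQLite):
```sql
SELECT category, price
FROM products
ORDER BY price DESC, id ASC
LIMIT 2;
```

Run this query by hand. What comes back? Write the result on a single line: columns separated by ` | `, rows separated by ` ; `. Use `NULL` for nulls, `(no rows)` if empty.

Sports | 120 ; Office | 112

Sort by price desc, tiebreak id asc: (120, id=10), (112, id=7), (103, id=8), (87, id=12), (85, id=3) …. Take first 2.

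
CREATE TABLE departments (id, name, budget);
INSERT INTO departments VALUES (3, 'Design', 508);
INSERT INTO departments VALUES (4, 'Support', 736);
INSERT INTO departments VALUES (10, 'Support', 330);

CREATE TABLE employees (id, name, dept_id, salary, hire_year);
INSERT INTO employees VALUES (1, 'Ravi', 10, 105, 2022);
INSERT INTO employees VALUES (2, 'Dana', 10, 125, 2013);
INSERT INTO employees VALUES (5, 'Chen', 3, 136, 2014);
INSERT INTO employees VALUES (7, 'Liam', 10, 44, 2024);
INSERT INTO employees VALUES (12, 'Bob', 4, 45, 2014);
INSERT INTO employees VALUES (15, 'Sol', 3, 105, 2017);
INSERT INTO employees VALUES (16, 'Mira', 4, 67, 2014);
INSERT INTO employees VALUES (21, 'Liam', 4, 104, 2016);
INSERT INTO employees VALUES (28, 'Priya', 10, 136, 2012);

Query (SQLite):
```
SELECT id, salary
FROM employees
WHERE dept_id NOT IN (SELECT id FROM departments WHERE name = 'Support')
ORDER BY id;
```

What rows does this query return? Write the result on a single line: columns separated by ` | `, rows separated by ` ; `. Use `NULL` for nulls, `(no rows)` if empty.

Inner query: departments.id where name = 'Support'.
Outer: keep employees rows whose dept_id is not in that set.
Inner query → {4, 10}

5 | 136 ; 15 | 105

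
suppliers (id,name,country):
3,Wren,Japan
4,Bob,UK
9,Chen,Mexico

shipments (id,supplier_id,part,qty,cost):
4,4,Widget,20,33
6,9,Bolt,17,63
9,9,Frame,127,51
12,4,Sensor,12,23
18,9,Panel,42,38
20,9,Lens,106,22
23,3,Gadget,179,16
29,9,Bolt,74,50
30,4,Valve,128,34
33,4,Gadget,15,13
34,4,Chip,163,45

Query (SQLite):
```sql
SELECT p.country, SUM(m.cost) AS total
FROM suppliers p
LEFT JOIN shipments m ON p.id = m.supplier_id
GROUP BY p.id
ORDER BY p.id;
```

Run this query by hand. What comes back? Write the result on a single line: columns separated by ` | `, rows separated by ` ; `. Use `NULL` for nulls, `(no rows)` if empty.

Japan | 16 ; UK | 148 ; Mexico | 224

LEFT JOIN keeps every suppliers row; unmatched ones get NULL for shipments columns.
Group by suppliers.id and compute SUM(m.cost). SUM over an all-NULL group is NULL.
  3: ids {23} → SUM(m.cost)=16
  4: ids {4, 12, 30, 33, 34} → SUM(m.cost)=148
  9: ids {6, 9, 18, 20, 29} → SUM(m.cost)=224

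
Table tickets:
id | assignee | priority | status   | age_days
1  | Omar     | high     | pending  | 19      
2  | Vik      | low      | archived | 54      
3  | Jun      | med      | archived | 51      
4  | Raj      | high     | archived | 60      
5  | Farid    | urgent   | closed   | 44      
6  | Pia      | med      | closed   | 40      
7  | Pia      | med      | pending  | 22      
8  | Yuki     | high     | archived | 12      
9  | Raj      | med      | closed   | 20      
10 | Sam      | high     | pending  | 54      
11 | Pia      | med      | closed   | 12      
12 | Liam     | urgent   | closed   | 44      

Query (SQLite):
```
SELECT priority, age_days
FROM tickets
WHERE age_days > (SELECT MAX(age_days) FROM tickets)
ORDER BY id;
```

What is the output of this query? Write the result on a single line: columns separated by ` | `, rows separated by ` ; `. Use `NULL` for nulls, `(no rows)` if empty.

(no rows)

Scalar subquery: MAX(age_days) over all tickets rows = 60.
Keep rows where age_days > that value.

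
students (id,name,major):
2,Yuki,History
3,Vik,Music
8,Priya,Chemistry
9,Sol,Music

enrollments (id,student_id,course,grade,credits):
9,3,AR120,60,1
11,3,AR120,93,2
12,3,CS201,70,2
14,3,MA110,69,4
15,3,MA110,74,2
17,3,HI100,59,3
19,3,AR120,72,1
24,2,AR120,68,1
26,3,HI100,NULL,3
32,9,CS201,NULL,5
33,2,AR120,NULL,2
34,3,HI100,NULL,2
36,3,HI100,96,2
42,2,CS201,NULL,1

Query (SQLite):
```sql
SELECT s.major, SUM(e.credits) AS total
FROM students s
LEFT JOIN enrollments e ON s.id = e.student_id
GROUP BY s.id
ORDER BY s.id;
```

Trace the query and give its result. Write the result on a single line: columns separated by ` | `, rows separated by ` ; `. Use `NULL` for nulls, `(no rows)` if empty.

History | 4 ; Music | 22 ; Chemistry | NULL ; Music | 5

LEFT JOIN keeps every students row; unmatched ones get NULL for enrollments columns.
Group by students.id and compute SUM(e.credits). SUM over an all-NULL group is NULL.
  2: ids {24, 33, 42} → SUM(e.credits)=4
  3: ids {9, 11, 12, 14, 15, 17, 19, 26, 34, 36} → SUM(e.credits)=22
  8: ids {—} → SUM(e.credits)=NULL
  9: ids {32} → SUM(e.credits)=5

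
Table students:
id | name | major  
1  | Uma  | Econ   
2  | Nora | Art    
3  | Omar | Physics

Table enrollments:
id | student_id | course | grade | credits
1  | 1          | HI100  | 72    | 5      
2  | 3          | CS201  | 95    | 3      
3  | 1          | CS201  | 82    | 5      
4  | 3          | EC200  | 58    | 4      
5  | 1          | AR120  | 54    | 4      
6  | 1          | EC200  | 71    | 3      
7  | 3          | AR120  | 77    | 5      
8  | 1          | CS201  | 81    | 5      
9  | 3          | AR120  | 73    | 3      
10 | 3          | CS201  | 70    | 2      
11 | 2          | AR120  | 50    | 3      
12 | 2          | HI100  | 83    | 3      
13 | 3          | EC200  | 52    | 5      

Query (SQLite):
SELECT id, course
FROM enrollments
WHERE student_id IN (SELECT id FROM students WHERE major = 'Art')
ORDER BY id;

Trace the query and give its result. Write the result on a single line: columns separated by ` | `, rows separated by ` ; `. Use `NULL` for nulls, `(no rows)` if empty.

11 | AR120 ; 12 | HI100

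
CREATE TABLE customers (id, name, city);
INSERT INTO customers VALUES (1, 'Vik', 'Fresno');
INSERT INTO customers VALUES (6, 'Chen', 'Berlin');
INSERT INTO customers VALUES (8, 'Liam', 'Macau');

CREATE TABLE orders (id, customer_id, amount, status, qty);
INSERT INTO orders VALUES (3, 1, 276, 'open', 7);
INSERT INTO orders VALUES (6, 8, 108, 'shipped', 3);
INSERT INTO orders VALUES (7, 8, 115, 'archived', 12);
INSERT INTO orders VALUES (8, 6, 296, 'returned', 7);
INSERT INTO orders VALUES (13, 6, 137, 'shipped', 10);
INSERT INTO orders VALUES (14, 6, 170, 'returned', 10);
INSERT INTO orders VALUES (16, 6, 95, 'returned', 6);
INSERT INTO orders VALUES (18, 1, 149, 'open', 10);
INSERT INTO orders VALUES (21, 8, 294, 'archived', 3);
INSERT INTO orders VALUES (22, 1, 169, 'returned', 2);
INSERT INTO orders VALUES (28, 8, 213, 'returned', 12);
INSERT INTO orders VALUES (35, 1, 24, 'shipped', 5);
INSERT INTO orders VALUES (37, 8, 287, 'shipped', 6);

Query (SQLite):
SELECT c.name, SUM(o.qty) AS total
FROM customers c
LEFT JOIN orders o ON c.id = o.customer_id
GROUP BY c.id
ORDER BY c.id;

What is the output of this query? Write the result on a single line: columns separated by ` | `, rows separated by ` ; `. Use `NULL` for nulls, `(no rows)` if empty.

LEFT JOIN keeps every customers row; unmatched ones get NULL for orders columns.
Group by customers.id and compute SUM(o.qty). SUM over an all-NULL group is NULL.
  1: ids {3, 18, 22, 35} → SUM(o.qty)=24
  6: ids {8, 13, 14, 16} → SUM(o.qty)=33
  8: ids {6, 7, 21, 28, 37} → SUM(o.qty)=36

Vik | 24 ; Chen | 33 ; Liam | 36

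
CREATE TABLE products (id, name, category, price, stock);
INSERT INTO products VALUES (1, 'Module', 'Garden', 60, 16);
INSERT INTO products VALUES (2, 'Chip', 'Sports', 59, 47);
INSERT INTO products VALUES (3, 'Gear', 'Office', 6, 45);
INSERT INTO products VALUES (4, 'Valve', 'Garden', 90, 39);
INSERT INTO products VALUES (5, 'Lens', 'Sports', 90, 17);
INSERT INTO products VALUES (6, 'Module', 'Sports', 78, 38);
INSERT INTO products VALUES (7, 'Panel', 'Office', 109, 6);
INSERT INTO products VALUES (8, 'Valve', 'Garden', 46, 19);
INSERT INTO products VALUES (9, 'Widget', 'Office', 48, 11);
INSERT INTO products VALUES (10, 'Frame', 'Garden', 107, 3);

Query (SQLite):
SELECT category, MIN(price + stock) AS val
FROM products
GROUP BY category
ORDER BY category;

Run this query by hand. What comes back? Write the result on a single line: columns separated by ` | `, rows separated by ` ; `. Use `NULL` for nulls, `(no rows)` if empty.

For each row compute price + stock.
Group by category; take MIN of the expression per group.
  Garden: ids {1, 4, 8, 10} → MIN(price + stock)=65
  Office: ids {3, 7, 9} → MIN(price + stock)=51
  Sports: ids {2, 5, 6} → MIN(price + stock)=106

Garden | 65 ; Office | 51 ; Sports | 106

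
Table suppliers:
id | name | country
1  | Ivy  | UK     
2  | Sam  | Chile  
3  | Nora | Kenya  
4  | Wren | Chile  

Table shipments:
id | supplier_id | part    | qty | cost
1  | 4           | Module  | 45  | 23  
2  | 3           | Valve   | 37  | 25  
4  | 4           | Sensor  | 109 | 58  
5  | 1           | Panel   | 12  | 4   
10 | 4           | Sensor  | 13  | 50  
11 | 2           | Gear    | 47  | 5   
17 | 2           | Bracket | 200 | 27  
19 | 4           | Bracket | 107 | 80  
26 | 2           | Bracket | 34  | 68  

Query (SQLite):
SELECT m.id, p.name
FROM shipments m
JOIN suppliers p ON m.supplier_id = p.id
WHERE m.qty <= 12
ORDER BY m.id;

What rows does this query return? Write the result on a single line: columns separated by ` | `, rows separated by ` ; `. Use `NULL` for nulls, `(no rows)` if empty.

5 | Ivy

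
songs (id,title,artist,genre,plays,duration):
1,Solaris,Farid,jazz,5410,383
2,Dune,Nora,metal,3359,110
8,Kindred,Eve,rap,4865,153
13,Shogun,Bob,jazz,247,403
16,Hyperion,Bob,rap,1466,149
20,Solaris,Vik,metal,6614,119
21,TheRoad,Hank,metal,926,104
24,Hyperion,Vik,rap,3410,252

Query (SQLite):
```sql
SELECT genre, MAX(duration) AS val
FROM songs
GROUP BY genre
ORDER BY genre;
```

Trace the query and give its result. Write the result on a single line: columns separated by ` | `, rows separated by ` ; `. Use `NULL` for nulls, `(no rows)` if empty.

jazz | 403 ; metal | 119 ; rap | 252

Partition songs by genre; compute MAX(duration) within each group.
  jazz: ids {1, 13} → MAX(duration)=403
  metal: ids {2, 20, 21} → MAX(duration)=119
  rap: ids {8, 16, 24} → MAX(duration)=252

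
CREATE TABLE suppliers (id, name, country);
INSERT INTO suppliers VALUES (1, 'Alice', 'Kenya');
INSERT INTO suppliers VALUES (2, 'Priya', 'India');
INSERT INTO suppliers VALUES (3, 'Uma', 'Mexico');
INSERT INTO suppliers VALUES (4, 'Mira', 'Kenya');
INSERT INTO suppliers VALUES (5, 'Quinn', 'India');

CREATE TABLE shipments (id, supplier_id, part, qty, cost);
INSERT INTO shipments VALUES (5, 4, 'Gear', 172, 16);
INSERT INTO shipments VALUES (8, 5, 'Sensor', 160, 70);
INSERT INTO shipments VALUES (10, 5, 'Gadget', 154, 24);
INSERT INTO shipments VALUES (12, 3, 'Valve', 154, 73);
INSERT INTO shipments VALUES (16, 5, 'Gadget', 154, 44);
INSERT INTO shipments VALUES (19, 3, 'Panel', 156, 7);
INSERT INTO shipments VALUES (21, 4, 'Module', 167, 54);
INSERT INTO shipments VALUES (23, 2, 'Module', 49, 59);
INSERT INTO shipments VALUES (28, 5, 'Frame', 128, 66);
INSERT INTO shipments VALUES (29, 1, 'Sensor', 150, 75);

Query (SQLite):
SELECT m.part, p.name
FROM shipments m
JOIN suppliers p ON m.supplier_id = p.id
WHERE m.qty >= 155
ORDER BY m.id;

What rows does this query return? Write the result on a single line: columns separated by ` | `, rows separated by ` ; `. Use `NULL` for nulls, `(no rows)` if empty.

Gear | Mira ; Sensor | Quinn ; Panel | Uma ; Module | Mira

Each shipments row matches the suppliers row where supplier_id = suppliers.id.
Then keep rows with m.qty >= 155.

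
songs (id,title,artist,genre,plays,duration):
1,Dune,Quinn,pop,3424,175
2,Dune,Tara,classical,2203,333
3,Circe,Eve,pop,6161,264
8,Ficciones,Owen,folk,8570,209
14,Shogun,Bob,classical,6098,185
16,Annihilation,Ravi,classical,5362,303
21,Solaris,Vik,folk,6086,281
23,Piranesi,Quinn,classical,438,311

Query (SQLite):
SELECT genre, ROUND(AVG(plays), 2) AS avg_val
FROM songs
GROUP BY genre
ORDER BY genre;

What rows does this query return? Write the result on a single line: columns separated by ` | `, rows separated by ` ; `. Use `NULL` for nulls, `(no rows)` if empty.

Partition songs by genre; compute ROUND(AVG(plays), 2) within each group.
  classical: ids {2, 14, 16, 23} → ROUND(AVG(plays), 2)=3525.25
  folk: ids {8, 21} → ROUND(AVG(plays), 2)=7328
  pop: ids {1, 3} → ROUND(AVG(plays), 2)=4792.5

classical | 3525.25 ; folk | 7328 ; pop | 4792.5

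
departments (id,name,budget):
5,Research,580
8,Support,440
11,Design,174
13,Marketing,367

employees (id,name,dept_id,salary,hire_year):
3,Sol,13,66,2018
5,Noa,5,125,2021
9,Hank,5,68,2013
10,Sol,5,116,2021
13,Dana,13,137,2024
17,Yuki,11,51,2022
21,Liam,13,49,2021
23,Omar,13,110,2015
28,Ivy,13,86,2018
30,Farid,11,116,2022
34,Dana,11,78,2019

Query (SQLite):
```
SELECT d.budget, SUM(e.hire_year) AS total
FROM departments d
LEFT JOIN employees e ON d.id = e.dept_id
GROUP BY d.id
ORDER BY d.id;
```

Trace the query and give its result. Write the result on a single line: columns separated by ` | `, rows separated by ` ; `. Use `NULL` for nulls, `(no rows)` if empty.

580 | 6055 ; 440 | NULL ; 174 | 6063 ; 367 | 10096

LEFT JOIN keeps every departments row; unmatched ones get NULL for employees columns.
Group by departments.id and compute SUM(e.hire_year). SUM over an all-NULL group is NULL.
  5: ids {5, 9, 10} → SUM(e.hire_year)=6055
  8: ids {—} → SUM(e.hire_year)=NULL
  11: ids {17, 30, 34} → SUM(e.hire_year)=6063
  13: ids {3, 13, 21, 23, 28} → SUM(e.hire_year)=10096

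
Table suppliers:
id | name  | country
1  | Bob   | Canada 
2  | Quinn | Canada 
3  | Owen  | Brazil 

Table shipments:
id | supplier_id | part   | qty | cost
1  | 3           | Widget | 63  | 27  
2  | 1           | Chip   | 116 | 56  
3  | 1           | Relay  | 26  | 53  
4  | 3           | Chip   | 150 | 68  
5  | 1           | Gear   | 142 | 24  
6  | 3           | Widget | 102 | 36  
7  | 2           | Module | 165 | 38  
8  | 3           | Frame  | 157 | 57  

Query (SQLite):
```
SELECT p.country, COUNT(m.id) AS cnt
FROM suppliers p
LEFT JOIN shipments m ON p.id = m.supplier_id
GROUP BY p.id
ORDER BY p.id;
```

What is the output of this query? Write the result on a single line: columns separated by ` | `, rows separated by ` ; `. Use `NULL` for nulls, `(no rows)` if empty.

Canada | 3 ; Canada | 1 ; Brazil | 4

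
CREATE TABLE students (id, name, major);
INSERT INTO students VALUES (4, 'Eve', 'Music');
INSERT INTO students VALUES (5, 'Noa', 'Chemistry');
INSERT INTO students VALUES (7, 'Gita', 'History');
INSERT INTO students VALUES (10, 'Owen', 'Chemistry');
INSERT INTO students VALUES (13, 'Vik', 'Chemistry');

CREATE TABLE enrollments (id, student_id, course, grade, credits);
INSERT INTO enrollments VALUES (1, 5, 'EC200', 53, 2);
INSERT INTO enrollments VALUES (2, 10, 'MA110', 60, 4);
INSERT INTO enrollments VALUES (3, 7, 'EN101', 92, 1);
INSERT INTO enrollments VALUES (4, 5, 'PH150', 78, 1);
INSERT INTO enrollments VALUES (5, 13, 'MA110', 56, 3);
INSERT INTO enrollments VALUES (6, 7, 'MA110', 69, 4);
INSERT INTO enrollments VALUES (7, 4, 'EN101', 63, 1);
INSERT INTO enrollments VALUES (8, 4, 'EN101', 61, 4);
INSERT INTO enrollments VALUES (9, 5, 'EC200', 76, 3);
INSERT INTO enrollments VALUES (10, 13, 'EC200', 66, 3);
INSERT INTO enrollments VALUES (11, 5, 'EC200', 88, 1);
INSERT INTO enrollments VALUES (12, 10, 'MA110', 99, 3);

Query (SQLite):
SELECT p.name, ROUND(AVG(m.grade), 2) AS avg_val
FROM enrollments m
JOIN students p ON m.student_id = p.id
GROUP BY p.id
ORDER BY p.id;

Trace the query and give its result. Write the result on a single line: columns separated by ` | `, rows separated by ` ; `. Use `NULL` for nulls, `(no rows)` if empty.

Join each enrollments row to its students via student_id.
Group joined rows by students.id; compute ROUND(AVG(m.grade), 2) per group.
  4: ids {7, 8} → ROUND(AVG(m.grade), 2)=62
  5: ids {1, 4, 9, 11} → ROUND(AVG(m.grade), 2)=73.75
  7: ids {3, 6} → ROUND(AVG(m.grade), 2)=80.5
  10: ids {2, 12} → ROUND(AVG(m.grade), 2)=79.5
  13: ids {5, 10} → ROUND(AVG(m.grade), 2)=61

Eve | 62 ; Noa | 73.75 ; Gita | 80.5 ; Owen | 79.5 ; Vik | 61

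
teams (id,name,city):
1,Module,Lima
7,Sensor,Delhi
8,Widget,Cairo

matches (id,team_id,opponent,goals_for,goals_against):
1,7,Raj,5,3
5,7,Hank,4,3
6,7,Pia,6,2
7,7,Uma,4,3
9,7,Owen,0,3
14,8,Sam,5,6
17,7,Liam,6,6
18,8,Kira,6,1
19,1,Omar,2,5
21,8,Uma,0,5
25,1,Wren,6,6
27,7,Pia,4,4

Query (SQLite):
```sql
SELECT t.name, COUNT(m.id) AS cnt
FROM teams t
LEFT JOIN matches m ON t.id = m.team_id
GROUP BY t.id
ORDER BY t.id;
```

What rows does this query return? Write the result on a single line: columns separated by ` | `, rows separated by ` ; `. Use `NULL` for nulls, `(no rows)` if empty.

Module | 2 ; Sensor | 7 ; Widget | 3

LEFT JOIN keeps every teams row; unmatched ones get NULL for matches columns.
Group by teams.id and compute COUNT(m.id). COUNT(col) of an all-NULL group is 0.
  1: ids {19, 25} → COUNT(m.id)=2
  7: ids {1, 5, 6, 7, 9, 17, 27} → COUNT(m.id)=7
  8: ids {14, 18, 21} → COUNT(m.id)=3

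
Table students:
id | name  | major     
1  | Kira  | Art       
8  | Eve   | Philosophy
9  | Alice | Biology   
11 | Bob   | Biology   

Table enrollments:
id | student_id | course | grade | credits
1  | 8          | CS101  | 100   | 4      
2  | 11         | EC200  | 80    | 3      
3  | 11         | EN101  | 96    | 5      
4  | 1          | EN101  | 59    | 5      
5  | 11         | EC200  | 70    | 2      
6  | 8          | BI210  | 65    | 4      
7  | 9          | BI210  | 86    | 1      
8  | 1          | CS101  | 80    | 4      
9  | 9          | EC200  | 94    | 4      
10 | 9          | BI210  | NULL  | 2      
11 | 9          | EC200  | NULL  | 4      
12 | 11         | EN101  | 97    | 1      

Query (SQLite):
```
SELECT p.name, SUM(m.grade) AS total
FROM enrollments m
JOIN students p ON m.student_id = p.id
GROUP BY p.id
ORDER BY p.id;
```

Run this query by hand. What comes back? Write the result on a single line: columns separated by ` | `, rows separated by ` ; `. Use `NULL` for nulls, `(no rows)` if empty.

Kira | 139 ; Eve | 165 ; Alice | 180 ; Bob | 343

Join each enrollments row to its students via student_id.
Group joined rows by students.id; compute SUM(m.grade) per group.
  1: ids {4, 8} → SUM(m.grade)=139
  8: ids {1, 6} → SUM(m.grade)=165
  9: ids {7, 9, 10, 11} → SUM(m.grade)=180
  11: ids {2, 3, 5, 12} → SUM(m.grade)=343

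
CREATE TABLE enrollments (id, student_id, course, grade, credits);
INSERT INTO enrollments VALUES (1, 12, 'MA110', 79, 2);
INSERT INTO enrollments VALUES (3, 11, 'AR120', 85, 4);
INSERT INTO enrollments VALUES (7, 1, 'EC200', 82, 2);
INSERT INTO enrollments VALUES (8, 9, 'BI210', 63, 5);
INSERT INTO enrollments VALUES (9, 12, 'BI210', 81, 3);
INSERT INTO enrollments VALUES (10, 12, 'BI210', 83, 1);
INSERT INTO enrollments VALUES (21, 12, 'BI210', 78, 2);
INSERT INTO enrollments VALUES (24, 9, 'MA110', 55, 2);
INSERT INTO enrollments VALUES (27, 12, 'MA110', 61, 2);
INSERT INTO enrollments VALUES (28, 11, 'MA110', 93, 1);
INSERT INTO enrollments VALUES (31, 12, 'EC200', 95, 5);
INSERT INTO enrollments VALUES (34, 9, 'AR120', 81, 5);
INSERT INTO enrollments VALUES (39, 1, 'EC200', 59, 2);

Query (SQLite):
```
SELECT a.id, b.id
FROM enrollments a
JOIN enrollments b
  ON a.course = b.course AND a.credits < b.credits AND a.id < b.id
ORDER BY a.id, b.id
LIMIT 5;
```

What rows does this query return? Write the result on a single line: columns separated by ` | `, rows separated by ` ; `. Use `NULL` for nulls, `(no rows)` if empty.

3 | 34 ; 7 | 31 ; 10 | 21

Pairs (a,b) with same course, a.credits < b.credits, a.id < b.id.
course groups: AR120:{3,34} BI210:{8,9,10,21} EC200:{7,31,39} MA110:{1,24,27,28}
Ordered by (a.id, b.id); first 5.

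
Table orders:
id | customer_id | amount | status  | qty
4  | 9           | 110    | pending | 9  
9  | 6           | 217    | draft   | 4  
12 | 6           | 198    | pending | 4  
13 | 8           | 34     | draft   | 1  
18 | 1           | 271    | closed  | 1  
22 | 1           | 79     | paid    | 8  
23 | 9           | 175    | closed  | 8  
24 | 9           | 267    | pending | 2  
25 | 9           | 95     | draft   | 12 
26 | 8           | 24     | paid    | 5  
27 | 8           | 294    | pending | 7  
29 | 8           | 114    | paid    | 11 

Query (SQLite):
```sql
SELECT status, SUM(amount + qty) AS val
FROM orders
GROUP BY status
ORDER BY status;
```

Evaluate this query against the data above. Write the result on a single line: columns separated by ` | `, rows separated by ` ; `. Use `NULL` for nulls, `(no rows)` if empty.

closed | 455 ; draft | 363 ; paid | 241 ; pending | 891

For each row compute amount + qty.
Group by status; take SUM of the expression per group.
  closed: ids {18, 23} → SUM(amount + qty)=455
  draft: ids {9, 13, 25} → SUM(amount + qty)=363
  paid: ids {22, 26, 29} → SUM(amount + qty)=241
  pending: ids {4, 12, 24, 27} → SUM(amount + qty)=891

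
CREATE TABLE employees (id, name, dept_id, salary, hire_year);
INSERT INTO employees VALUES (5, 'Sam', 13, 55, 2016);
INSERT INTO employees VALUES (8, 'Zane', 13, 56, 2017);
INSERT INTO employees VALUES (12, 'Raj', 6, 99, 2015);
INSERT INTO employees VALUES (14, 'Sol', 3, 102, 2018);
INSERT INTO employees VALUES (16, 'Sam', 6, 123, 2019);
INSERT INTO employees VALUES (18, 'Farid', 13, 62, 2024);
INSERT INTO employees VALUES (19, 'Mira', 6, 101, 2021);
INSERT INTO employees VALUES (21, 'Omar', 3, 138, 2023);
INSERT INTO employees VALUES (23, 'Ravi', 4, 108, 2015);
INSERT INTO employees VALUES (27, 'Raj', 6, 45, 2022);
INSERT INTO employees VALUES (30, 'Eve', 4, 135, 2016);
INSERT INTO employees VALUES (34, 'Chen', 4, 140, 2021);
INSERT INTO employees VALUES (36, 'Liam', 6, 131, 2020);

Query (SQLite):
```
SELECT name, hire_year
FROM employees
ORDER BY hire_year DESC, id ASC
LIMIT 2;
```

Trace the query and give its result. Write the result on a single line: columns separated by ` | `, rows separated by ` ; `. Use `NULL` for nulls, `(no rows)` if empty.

Farid | 2024 ; Omar | 2023

Sort by hire_year desc, tiebreak id asc: (2024, id=18), (2023, id=21), (2022, id=27), (2021, id=19), (2021, id=34) …. Take first 2.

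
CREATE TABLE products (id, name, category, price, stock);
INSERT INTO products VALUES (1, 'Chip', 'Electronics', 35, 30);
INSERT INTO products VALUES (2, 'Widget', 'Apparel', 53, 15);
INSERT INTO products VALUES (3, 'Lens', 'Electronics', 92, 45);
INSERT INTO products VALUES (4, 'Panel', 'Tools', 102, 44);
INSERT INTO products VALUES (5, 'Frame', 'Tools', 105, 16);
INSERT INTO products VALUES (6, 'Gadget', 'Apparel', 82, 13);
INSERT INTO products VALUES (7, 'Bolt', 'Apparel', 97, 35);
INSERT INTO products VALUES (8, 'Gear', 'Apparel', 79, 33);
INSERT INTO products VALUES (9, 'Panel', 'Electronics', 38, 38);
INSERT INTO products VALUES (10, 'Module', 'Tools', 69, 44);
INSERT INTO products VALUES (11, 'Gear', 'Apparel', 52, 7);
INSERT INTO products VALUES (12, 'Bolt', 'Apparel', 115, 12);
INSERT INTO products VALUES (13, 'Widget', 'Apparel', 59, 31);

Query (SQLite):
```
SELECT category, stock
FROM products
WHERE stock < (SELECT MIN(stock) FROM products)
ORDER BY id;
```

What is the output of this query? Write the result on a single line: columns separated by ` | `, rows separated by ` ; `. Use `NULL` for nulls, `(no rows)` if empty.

(no rows)

Scalar subquery: MIN(stock) over all products rows = 7.
Keep rows where stock < that value.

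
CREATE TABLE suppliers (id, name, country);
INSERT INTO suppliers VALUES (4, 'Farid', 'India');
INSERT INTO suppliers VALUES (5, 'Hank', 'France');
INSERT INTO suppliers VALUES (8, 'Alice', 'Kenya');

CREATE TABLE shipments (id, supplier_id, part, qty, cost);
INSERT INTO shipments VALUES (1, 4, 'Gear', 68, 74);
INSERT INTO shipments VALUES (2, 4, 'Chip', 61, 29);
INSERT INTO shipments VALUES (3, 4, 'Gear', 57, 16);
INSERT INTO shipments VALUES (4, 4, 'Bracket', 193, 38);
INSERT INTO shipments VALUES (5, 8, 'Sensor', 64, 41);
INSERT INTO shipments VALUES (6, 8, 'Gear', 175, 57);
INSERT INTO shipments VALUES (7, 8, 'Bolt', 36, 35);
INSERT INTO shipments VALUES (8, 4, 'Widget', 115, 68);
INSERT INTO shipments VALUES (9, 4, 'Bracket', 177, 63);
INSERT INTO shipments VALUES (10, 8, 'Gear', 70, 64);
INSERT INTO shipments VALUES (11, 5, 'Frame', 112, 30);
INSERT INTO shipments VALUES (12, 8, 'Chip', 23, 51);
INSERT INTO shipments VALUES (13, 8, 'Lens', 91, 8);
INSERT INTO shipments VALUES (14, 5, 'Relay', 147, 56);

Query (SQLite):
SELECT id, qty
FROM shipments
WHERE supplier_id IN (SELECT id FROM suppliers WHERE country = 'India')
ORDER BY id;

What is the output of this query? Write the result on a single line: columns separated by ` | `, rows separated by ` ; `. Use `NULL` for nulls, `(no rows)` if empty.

Inner query: suppliers.id where country = 'India'.
Outer: keep shipments rows whose supplier_id is in that set.
Inner query → {4}

1 | 68 ; 2 | 61 ; 3 | 57 ; 4 | 193 ; 8 | 115 ; 9 | 177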